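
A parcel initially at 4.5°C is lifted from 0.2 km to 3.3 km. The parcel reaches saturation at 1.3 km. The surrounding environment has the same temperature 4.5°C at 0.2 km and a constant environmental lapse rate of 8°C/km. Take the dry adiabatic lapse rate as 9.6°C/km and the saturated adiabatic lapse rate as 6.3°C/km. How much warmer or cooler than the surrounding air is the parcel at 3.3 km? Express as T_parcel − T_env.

+1.64°C (parcel warmer than environment)

Parcel:
  200 → 1300 m (dry, 9.6°C/km): ΔT = -9.6 × 1.1 = -10.56°C → T = -6.06°C
  1300 → 3300 m (saturated, 6.3°C/km): ΔT = -6.3 × 2 = -12.6°C → T = -18.66°C
Environment:
  200 → 3300 m (environment, 8°C/km): ΔT = -8 × 3.1 = -24.8°C → T = -20.3°C
T_parcel − T_env = -18.66 − (-20.3) = +1.64°C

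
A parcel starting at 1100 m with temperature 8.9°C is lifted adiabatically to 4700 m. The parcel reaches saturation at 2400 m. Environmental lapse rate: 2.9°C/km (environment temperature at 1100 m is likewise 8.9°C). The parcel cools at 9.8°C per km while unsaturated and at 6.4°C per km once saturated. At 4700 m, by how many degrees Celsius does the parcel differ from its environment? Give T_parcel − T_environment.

-17.02°C (parcel cooler than environment)

Parcel:
  From 1100 m to 2400 m (dry): cools by 9.8 × 1.3 = 12.74°C, giving -3.84°C.
  From 2400 m to 4700 m (saturated): cools by 6.4 × 2.3 = 14.72°C, giving -18.56°C.
Environment:
  From 1100 m to 4700 m (environment): cools by 2.9 × 3.6 = 10.44°C, giving -1.54°C.
T_parcel − T_env = -18.56 − (-1.54) = -17.02°C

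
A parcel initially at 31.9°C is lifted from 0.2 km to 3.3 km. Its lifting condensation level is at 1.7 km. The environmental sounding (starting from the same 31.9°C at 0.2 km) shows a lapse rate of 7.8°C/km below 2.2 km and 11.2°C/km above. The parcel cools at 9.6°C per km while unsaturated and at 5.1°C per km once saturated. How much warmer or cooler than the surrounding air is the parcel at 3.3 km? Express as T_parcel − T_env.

+5.36°C (parcel warmer than environment)

Parcel:
  200 → 1700 m (dry, 9.6°C/km): ΔT = -9.6 × 1.5 = -14.4°C → T = 17.5°C
  1700 → 3300 m (saturated, 5.1°C/km): ΔT = -5.1 × 1.6 = -8.16°C → T = 9.34°C
Environment:
  200 → 2200 m (environment, lower layer, 7.8°C/km): ΔT = -7.8 × 2 = -15.6°C → T = 16.3°C
  2200 → 3300 m (environment, upper layer, 11.2°C/km): ΔT = -11.2 × 1.1 = -12.32°C → T = 3.98°C
T_parcel − T_env = 9.34 − 3.98 = +5.36°C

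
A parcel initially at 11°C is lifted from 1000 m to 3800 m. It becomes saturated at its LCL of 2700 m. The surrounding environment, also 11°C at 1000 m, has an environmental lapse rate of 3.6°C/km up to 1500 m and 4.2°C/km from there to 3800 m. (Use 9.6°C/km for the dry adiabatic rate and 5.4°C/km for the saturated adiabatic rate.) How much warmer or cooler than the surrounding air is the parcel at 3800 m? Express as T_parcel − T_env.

Parcel:
  1000–2700 m, dry: Δz = 1.7 km ⇒ ΔT = -16.32°C; T = -5.32°C
  2700–3800 m, saturated: Δz = 1.1 km ⇒ ΔT = -5.94°C; T = -11.26°C
Environment:
  1000–1500 m, environment, lower layer: Δz = 0.5 km ⇒ ΔT = -1.8°C; T = 9.2°C
  1500–3800 m, environment, upper layer: Δz = 2.3 km ⇒ ΔT = -9.66°C; T = -0.46°C
T_parcel − T_env = -11.26 − (-0.46) = -10.8°C

-10.8°C (parcel cooler than environment)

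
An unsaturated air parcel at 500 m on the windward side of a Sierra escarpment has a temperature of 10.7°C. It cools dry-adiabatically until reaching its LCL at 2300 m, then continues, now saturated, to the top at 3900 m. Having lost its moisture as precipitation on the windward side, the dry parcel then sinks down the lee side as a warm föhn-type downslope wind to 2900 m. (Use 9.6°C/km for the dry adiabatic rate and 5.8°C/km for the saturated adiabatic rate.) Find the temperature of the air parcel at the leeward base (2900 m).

Dry to 2300 m: -9.6 × 1.8 km = -17.28°C, so T = -6.58°C.
Saturated to 3900 m: -5.8 × 1.6 km = -9.28°C, so T = -15.86°C.
Dry descent to 2900 m: +9.6 × 1 km = +9.6°C, so T = -6.26°C.

-6.26°C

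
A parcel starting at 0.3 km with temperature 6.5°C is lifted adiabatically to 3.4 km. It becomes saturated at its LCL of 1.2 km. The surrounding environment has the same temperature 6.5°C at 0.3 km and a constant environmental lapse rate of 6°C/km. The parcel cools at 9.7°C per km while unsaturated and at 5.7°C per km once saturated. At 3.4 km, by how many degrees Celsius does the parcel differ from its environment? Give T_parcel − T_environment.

-2.67°C (parcel cooler than environment)

Parcel:
  300–1200 m, dry: Δz = 0.9 km ⇒ ΔT = -8.73°C; T = -2.23°C
  1200–3400 m, saturated: Δz = 2.2 km ⇒ ΔT = -12.54°C; T = -14.77°C
Environment:
  300–3400 m, environment: Δz = 3.1 km ⇒ ΔT = -18.6°C; T = -12.1°C
T_parcel − T_env = -14.77 − (-12.1) = -2.67°C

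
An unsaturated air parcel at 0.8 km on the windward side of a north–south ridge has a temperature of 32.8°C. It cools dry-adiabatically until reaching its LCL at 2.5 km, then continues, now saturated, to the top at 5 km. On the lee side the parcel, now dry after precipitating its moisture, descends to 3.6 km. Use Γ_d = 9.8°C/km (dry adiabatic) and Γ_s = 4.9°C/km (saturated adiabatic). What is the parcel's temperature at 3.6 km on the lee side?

17.61°C

Dry to 2500 m: -9.8 × 1.7 km = -16.66°C, so T = 16.14°C.
Saturated to 5000 m: -4.9 × 2.5 km = -12.25°C, so T = 3.89°C.
Dry descent to 3600 m: +9.8 × 1.4 km = +13.72°C, so T = 17.61°C.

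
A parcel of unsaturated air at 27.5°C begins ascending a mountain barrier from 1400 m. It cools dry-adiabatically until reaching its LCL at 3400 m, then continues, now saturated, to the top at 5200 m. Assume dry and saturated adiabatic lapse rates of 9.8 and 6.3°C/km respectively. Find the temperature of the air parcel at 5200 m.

-3.44°C

1400–3400 m, dry: Δz = 2 km ⇒ ΔT = -19.6°C; T = 7.9°C
3400–5200 m, saturated: Δz = 1.8 km ⇒ ΔT = -11.34°C; T = -3.44°C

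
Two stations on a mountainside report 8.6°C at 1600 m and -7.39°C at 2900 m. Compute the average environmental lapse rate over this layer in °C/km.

Γ = −ΔT/Δz = (8.6 − (-7.39)) / (2900 − 1600) m
  = 15.99°C / 1.3 km = 12.3°C/km

12.3°C/km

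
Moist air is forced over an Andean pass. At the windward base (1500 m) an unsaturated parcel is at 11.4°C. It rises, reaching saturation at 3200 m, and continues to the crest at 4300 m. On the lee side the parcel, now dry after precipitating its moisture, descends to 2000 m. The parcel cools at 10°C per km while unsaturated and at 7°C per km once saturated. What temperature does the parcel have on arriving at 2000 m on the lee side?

Dry to 3200 m: -10 × 1.7 km = -17°C, so T = -5.6°C.
Saturated to 4300 m: -7 × 1.1 km = -7.7°C, so T = -13.3°C.
Dry descent to 2000 m: +10 × 2.3 km = +23°C, so T = 9.7°C.

9.7°C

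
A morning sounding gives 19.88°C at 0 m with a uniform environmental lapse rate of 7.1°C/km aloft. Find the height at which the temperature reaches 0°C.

Height above start = (19.88 − 0) / 7.1 = 2.8 km
Altitude = 0 m + 2800 m = 2800 m

2800 m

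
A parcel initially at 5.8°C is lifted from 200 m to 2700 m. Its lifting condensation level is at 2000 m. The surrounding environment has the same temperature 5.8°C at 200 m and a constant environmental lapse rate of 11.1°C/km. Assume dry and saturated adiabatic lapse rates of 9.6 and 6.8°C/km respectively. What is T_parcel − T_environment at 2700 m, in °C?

+5.71°C (parcel warmer than environment)

Parcel:
  Dry to 2000 m: -9.6 × 1.8 km = -17.28°C, so T = -11.48°C.
  Saturated to 2700 m: -6.8 × 0.7 km = -4.76°C, so T = -16.24°C.
Environment:
  Environment to 2700 m: -11.1 × 2.5 km = -27.75°C, so T = -21.95°C.
T_parcel − T_env = -16.24 − (-21.95) = +5.71°C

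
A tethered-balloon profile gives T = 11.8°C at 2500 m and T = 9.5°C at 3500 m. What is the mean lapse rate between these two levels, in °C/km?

Γ = −ΔT/Δz = (11.8 − 9.5) / (3500 − 2500) m
  = 2.3°C / 1 km = 2.3°C/km

2.3°C/km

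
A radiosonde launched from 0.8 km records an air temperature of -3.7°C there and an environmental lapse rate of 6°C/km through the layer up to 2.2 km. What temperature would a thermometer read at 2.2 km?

800–2200 m, environmental: Δz = 1.4 km ⇒ ΔT = -8.4°C; T = -12.1°C

-12.1°C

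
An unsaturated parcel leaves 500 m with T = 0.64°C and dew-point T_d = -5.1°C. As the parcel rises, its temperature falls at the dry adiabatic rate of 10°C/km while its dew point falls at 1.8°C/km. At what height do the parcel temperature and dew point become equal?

1200 m

T and T_d converge at 10 − 1.8 = 8.2°C per km
Height above start = (0.64 − (-5.1)) / 8.2 = 0.7 km
LCL altitude = 500 m + 700 m = 1200 m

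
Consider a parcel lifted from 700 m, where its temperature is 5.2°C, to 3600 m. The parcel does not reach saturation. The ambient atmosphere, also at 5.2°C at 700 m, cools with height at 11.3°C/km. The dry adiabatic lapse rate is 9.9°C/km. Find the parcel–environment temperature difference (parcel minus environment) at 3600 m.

Parcel:
  From 700 m to 3600 m (dry): cools by 9.9 × 2.9 = 28.71°C, giving -23.51°C.
Environment:
  From 700 m to 3600 m (environment): cools by 11.3 × 2.9 = 32.77°C, giving -27.57°C.
T_parcel − T_env = -23.51 − (-27.57) = +4.06°C

+4.06°C (parcel warmer than environment)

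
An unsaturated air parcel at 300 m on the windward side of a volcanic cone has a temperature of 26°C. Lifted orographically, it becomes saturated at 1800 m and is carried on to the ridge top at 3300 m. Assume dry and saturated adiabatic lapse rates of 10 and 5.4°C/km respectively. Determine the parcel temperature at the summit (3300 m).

Dry to 1800 m: -10 × 1.5 km = -15°C, so T = 11°C.
Saturated to 3300 m: -5.4 × 1.5 km = -8.1°C, so T = 2.9°C.

2.9°C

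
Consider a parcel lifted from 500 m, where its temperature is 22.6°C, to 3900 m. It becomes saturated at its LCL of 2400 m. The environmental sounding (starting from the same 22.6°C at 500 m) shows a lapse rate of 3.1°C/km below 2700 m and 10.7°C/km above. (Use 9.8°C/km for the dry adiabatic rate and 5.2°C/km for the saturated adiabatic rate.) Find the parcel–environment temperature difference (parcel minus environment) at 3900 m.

-6.76°C (parcel cooler than environment)

Parcel:
  500–2400 m, dry: Δz = 1.9 km ⇒ ΔT = -18.62°C; T = 3.98°C
  2400–3900 m, saturated: Δz = 1.5 km ⇒ ΔT = -7.8°C; T = -3.82°C
Environment:
  500–2700 m, environment, lower layer: Δz = 2.2 km ⇒ ΔT = -6.82°C; T = 15.78°C
  2700–3900 m, environment, upper layer: Δz = 1.2 km ⇒ ΔT = -12.84°C; T = 2.94°C
T_parcel − T_env = -3.82 − 2.94 = -6.76°C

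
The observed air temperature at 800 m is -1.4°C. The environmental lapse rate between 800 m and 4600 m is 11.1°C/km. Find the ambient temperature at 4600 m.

800 → 4600 m (environmental, 11.1°C/km): ΔT = -11.1 × 3.8 = -42.18°C → T = -43.58°C

-43.58°C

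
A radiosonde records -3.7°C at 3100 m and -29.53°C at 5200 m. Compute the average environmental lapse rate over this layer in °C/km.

12.3°C/km

Γ = −ΔT/Δz = (-3.7 − (-29.53)) / (5200 − 3100) m
  = 25.83°C / 2.1 km = 12.3°C/km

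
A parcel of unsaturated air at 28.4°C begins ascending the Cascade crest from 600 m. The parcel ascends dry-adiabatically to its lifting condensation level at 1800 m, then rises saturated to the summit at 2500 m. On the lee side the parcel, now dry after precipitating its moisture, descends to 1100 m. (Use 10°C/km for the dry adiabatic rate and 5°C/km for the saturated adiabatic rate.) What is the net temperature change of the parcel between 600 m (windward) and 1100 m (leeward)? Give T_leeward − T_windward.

-1.5°C

From 600 m to 1800 m (dry): cools by 10 × 1.2 = 12°C, giving 16.4°C.
From 1800 m to 2500 m (saturated): cools by 5 × 0.7 = 3.5°C, giving 12.9°C.
From 2500 m to 1100 m (dry descent): warms by 10 × 1.4 = 14°C, giving 26.9°C.
Net change vs windward start: 26.9 − 28.4 = -1.5°C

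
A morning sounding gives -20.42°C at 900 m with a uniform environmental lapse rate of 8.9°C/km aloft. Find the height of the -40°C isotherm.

Height above start = (-20.42 − (-40)) / 8.9 = 2.2 km
Altitude = 900 m + 2200 m = 3100 m

3100 m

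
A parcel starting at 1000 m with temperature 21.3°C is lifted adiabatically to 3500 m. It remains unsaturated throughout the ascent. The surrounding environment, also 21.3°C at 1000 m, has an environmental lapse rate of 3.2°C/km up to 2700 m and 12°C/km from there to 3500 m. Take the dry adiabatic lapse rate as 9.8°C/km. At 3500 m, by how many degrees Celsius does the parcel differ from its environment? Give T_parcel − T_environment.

-9.46°C (parcel cooler than environment)

Parcel:
  From 1000 m to 3500 m (dry): cools by 9.8 × 2.5 = 24.5°C, giving -3.2°C.
Environment:
  From 1000 m to 2700 m (environment, lower layer): cools by 3.2 × 1.7 = 5.44°C, giving 15.86°C.
  From 2700 m to 3500 m (environment, upper layer): cools by 12 × 0.8 = 9.6°C, giving 6.26°C.
T_parcel − T_env = -3.2 − 6.26 = -9.46°C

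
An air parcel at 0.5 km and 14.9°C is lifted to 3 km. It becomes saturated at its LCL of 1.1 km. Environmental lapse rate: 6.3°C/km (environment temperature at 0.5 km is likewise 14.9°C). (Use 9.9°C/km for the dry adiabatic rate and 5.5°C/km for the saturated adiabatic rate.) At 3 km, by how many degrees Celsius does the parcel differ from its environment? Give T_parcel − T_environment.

-0.64°C (parcel cooler than environment)

Parcel:
  From 500 m to 1100 m (dry): cools by 9.9 × 0.6 = 5.94°C, giving 8.96°C.
  From 1100 m to 3000 m (saturated): cools by 5.5 × 1.9 = 10.45°C, giving -1.49°C.
Environment:
  From 500 m to 3000 m (environment): cools by 6.3 × 2.5 = 15.75°C, giving -0.85°C.
T_parcel − T_env = -1.49 − (-0.85) = -0.64°C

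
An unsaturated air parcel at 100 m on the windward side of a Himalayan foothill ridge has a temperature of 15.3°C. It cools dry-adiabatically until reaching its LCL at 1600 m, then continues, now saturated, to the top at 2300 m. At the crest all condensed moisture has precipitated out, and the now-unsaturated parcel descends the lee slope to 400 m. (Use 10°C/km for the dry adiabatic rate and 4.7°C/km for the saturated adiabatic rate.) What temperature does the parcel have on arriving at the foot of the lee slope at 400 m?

16.01°C

From 100 m to 1600 m (dry): cools by 10 × 1.5 = 15°C, giving 0.3°C.
From 1600 m to 2300 m (saturated): cools by 4.7 × 0.7 = 3.29°C, giving -2.99°C.
From 2300 m to 400 m (dry descent): warms by 10 × 1.9 = 19°C, giving 16.01°C.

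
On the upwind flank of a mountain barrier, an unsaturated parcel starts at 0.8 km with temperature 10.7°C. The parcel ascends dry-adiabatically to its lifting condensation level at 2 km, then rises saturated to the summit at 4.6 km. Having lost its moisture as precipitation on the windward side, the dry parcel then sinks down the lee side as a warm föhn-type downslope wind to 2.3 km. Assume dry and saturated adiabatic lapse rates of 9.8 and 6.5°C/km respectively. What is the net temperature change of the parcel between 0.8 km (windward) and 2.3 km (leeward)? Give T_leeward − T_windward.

-6.12°C

From 800 m to 2000 m (dry): cools by 9.8 × 1.2 = 11.76°C, giving -1.06°C.
From 2000 m to 4600 m (saturated): cools by 6.5 × 2.6 = 16.9°C, giving -17.96°C.
From 4600 m to 2300 m (dry descent): warms by 9.8 × 2.3 = 22.54°C, giving 4.58°C.
Net change vs windward start: 4.58 − 10.7 = -6.12°C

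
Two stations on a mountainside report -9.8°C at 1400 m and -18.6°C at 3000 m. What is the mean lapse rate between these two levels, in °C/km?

Γ = −ΔT/Δz = (-9.8 − (-18.6)) / (3000 − 1400) m
  = 8.8°C / 1.6 km = 5.5°C/km

5.5°C/km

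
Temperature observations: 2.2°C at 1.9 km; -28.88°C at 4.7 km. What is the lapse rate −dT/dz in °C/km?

Γ = −ΔT/Δz = (2.2 − (-28.88)) / (4700 − 1900) m
  = 31.08°C / 2.8 km = 11.1°C/km

11.1°C/km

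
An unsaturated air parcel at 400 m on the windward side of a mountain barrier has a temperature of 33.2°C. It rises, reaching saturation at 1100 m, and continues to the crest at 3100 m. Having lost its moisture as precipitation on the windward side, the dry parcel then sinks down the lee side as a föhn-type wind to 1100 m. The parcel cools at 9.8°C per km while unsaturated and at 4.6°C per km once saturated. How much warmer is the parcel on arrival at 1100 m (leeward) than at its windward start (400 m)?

+3.54°C

400–1100 m, dry: Δz = 0.7 km ⇒ ΔT = -6.86°C; T = 26.34°C
1100–3100 m, saturated: Δz = 2 km ⇒ ΔT = -9.2°C; T = 17.14°C
3100–1100 m, dry descent: Δz = 2 km ⇒ ΔT = +19.6°C; T = 36.74°C
Net change vs windward start: 36.74 − 33.2 = +3.54°C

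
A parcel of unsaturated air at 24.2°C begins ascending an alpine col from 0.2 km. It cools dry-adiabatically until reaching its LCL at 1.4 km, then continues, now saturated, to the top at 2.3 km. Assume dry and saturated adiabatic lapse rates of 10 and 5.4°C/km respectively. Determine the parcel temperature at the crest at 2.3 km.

7.34°C

From 200 m to 1400 m (dry): cools by 10 × 1.2 = 12°C, giving 12.2°C.
From 1400 m to 2300 m (saturated): cools by 5.4 × 0.9 = 4.86°C, giving 7.34°C.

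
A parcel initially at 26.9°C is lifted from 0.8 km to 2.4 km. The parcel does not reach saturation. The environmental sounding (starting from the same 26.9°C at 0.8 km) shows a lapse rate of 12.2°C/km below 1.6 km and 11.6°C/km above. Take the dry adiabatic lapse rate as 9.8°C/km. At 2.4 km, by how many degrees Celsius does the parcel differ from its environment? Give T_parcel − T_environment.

Parcel:
  Dry to 2400 m: -9.8 × 1.6 km = -15.68°C, so T = 11.22°C.
Environment:
  Environment, lower layer to 1600 m: -12.2 × 0.8 km = -9.76°C, so T = 17.14°C.
  Environment, upper layer to 2400 m: -11.6 × 0.8 km = -9.28°C, so T = 7.86°C.
T_parcel − T_env = 11.22 − 7.86 = +3.36°C

+3.36°C (parcel warmer than environment)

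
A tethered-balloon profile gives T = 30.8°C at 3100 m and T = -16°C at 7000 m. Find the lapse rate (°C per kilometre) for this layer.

12°C/km

Γ = −ΔT/Δz = (30.8 − (-16)) / (7000 − 3100) m
  = 46.8°C / 3.9 km = 12°C/km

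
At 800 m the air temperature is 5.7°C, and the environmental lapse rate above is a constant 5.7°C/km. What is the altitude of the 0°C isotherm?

Height above start = (5.7 − 0) / 5.7 = 1 km
Altitude = 800 m + 1000 m = 1800 m

1800 m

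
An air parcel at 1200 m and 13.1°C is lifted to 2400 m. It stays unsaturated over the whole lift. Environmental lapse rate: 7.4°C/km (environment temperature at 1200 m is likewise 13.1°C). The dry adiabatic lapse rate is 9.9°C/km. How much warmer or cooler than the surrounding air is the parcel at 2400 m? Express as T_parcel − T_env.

Parcel:
  Dry to 2400 m: -9.9 × 1.2 km = -11.88°C, so T = 1.22°C.
Environment:
  Environment to 2400 m: -7.4 × 1.2 km = -8.88°C, so T = 4.22°C.
T_parcel − T_env = 1.22 − 4.22 = -3°C

-3°C (parcel cooler than environment)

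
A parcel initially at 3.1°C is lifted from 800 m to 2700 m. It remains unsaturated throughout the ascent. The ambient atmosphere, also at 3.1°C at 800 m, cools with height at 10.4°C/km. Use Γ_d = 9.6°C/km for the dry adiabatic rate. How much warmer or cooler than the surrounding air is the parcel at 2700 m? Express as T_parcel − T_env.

Parcel:
  Dry to 2700 m: -9.6 × 1.9 km = -18.24°C, so T = -15.14°C.
Environment:
  Environment to 2700 m: -10.4 × 1.9 km = -19.76°C, so T = -16.66°C.
T_parcel − T_env = -15.14 − (-16.66) = +1.52°C

+1.52°C (parcel warmer than environment)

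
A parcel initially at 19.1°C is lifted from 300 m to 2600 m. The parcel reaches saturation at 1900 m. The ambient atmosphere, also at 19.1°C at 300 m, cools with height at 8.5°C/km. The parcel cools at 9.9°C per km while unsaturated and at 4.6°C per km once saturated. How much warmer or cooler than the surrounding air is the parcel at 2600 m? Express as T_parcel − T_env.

Parcel:
  Dry to 1900 m: -9.9 × 1.6 km = -15.84°C, so T = 3.26°C.
  Saturated to 2600 m: -4.6 × 0.7 km = -3.22°C, so T = 0.04°C.
Environment:
  Environment to 2600 m: -8.5 × 2.3 km = -19.55°C, so T = -0.45°C.
T_parcel − T_env = 0.04 − (-0.45) = +0.49°C

+0.49°C (parcel warmer than environment)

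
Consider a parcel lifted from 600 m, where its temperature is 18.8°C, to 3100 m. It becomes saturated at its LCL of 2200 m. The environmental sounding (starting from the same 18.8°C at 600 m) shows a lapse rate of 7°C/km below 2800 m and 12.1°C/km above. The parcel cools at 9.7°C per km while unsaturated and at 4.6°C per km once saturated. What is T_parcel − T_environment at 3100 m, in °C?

-0.63°C (parcel cooler than environment)

Parcel:
  600–2200 m, dry: Δz = 1.6 km ⇒ ΔT = -15.52°C; T = 3.28°C
  2200–3100 m, saturated: Δz = 0.9 km ⇒ ΔT = -4.14°C; T = -0.86°C
Environment:
  600–2800 m, environment, lower layer: Δz = 2.2 km ⇒ ΔT = -15.4°C; T = 3.4°C
  2800–3100 m, environment, upper layer: Δz = 0.3 km ⇒ ΔT = -3.63°C; T = -0.23°C
T_parcel − T_env = -0.86 − (-0.23) = -0.63°C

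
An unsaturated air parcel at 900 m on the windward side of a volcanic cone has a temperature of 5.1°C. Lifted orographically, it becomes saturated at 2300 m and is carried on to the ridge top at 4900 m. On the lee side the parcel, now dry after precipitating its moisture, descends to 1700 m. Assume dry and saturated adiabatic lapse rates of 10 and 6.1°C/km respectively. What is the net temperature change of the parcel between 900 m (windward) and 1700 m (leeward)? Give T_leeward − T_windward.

+2.14°C

From 900 m to 2300 m (dry): cools by 10 × 1.4 = 14°C, giving -8.9°C.
From 2300 m to 4900 m (saturated): cools by 6.1 × 2.6 = 15.86°C, giving -24.76°C.
From 4900 m to 1700 m (dry descent): warms by 10 × 3.2 = 32°C, giving 7.24°C.
Net change vs windward start: 7.24 − 5.1 = +2.14°C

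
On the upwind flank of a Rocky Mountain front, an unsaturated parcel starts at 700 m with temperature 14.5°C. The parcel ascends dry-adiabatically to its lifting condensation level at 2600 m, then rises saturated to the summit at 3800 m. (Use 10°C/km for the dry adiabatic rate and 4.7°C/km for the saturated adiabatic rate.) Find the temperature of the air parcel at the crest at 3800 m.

-10.14°C

Dry to 2600 m: -10 × 1.9 km = -19°C, so T = -4.5°C.
Saturated to 3800 m: -4.7 × 1.2 km = -5.64°C, so T = -10.14°C.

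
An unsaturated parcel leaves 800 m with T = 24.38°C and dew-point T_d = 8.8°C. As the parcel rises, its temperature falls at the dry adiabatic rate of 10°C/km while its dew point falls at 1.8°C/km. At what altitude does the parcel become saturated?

T and T_d converge at 10 − 1.8 = 8.2°C per km
Height above start = (24.38 − 8.8) / 8.2 = 1.9 km
LCL altitude = 800 m + 1900 m = 2700 m

2700 m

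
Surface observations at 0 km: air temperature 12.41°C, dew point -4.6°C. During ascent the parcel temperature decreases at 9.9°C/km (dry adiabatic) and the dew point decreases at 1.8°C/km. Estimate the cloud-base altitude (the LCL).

T and T_d converge at 9.9 − 1.8 = 8.1°C per km
Height above start = (12.41 − (-4.6)) / 8.1 = 2.1 km
LCL altitude = 0 m + 2100 m = 2100 m

2.1 km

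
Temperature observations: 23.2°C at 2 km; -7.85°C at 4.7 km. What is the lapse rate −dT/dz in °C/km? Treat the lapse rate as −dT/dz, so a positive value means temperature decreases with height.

11.5°C/km

Γ = −ΔT/Δz = (23.2 − (-7.85)) / (4700 − 2000) m
  = 31.05°C / 2.7 km = 11.5°C/km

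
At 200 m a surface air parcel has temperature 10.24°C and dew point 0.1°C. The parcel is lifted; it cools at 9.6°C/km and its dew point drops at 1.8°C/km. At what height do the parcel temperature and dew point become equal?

1500 m

T and T_d converge at 9.6 − 1.8 = 7.8°C per km
Height above start = (10.24 − 0.1) / 7.8 = 1.3 km
LCL altitude = 200 m + 1300 m = 1500 m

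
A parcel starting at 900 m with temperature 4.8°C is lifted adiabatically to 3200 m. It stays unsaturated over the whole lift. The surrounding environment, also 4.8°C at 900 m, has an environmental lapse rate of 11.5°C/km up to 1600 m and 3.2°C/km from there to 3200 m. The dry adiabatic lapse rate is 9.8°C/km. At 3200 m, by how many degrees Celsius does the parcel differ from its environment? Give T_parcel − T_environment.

Parcel:
  900 → 3200 m (dry, 9.8°C/km): ΔT = -9.8 × 2.3 = -22.54°C → T = -17.74°C
Environment:
  900 → 1600 m (environment, lower layer, 11.5°C/km): ΔT = -11.5 × 0.7 = -8.05°C → T = -3.25°C
  1600 → 3200 m (environment, upper layer, 3.2°C/km): ΔT = -3.2 × 1.6 = -5.12°C → T = -8.37°C
T_parcel − T_env = -17.74 − (-8.37) = -9.37°C

-9.37°C (parcel cooler than environment)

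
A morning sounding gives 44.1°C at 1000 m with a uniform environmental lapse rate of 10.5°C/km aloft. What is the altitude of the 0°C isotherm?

Height above start = (44.1 − 0) / 10.5 = 4.2 km
Altitude = 1000 m + 4200 m = 5200 m

5200 m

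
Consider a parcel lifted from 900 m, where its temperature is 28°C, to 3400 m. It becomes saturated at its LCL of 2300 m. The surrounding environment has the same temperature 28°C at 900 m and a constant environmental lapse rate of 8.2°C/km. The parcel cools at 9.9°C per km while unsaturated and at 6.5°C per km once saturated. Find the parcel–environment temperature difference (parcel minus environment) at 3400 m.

-0.51°C (parcel cooler than environment)

Parcel:
  Dry to 2300 m: -9.9 × 1.4 km = -13.86°C, so T = 14.14°C.
  Saturated to 3400 m: -6.5 × 1.1 km = -7.15°C, so T = 6.99°C.
Environment:
  Environment to 3400 m: -8.2 × 2.5 km = -20.5°C, so T = 7.5°C.
T_parcel − T_env = 6.99 − 7.5 = -0.51°C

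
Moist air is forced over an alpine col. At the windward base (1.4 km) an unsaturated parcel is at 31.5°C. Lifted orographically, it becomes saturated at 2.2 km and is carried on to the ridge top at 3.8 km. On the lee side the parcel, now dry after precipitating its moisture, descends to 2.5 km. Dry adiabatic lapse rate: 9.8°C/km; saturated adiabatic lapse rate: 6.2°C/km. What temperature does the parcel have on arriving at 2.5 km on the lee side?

26.48°C

Dry to 2200 m: -9.8 × 0.8 km = -7.84°C, so T = 23.66°C.
Saturated to 3800 m: -6.2 × 1.6 km = -9.92°C, so T = 13.74°C.
Dry descent to 2500 m: +9.8 × 1.3 km = +12.74°C, so T = 26.48°C.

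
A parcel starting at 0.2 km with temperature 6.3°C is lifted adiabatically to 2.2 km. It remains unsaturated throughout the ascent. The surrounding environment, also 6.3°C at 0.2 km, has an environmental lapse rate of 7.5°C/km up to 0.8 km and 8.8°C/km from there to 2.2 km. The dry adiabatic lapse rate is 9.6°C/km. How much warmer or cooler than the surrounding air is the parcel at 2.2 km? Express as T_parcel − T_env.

-2.38°C (parcel cooler than environment)

Parcel:
  200–2200 m, dry: Δz = 2 km ⇒ ΔT = -19.2°C; T = -12.9°C
Environment:
  200–800 m, environment, lower layer: Δz = 0.6 km ⇒ ΔT = -4.5°C; T = 1.8°C
  800–2200 m, environment, upper layer: Δz = 1.4 km ⇒ ΔT = -12.32°C; T = -10.52°C
T_parcel − T_env = -12.9 − (-10.52) = -2.38°C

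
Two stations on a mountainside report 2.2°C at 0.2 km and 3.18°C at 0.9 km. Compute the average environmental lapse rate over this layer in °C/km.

Γ = −ΔT/Δz = (2.2 − 3.18) / (900 − 200) m
  = -0.98°C / 0.7 km = -1.4°C/km

-1.4°C/km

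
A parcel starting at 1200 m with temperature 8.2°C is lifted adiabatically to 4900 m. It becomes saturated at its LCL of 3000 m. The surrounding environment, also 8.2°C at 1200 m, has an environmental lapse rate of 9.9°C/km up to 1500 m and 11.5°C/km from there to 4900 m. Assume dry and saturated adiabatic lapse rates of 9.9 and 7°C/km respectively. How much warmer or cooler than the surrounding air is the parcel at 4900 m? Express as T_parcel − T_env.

Parcel:
  From 1200 m to 3000 m (dry): cools by 9.9 × 1.8 = 17.82°C, giving -9.62°C.
  From 3000 m to 4900 m (saturated): cools by 7 × 1.9 = 13.3°C, giving -22.92°C.
Environment:
  From 1200 m to 1500 m (environment, lower layer): cools by 9.9 × 0.3 = 2.97°C, giving 5.23°C.
  From 1500 m to 4900 m (environment, upper layer): cools by 11.5 × 3.4 = 39.1°C, giving -33.87°C.
T_parcel − T_env = -22.92 − (-33.87) = +10.95°C

+10.95°C (parcel warmer than environment)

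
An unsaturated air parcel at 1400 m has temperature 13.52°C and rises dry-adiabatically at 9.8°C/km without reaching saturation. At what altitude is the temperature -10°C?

3800 m

Height above start = (13.52 − (-10)) / 9.8 = 2.4 km
Altitude = 1400 m + 2400 m = 3800 m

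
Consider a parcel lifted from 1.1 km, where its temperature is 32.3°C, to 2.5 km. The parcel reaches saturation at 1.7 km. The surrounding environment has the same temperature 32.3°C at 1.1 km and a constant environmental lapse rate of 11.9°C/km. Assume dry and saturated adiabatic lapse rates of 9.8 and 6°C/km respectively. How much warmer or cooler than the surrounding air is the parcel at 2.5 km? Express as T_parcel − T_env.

Parcel:
  From 1100 m to 1700 m (dry): cools by 9.8 × 0.6 = 5.88°C, giving 26.42°C.
  From 1700 m to 2500 m (saturated): cools by 6 × 0.8 = 4.8°C, giving 21.62°C.
Environment:
  From 1100 m to 2500 m (environment): cools by 11.9 × 1.4 = 16.66°C, giving 15.64°C.
T_parcel − T_env = 21.62 − 15.64 = +5.98°C

+5.98°C (parcel warmer than environment)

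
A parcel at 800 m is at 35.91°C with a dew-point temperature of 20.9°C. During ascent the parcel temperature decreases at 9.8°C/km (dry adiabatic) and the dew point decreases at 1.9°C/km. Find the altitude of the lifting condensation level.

2700 m

T and T_d converge at 9.8 − 1.9 = 7.9°C per km
Height above start = (35.91 − 20.9) / 7.9 = 1.9 km
LCL altitude = 800 m + 1900 m = 2700 m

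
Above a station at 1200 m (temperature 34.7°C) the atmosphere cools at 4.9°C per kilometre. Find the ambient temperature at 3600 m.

22.94°C

From 1200 m to 3600 m (environmental): cools by 4.9 × 2.4 = 11.76°C, giving 22.94°C.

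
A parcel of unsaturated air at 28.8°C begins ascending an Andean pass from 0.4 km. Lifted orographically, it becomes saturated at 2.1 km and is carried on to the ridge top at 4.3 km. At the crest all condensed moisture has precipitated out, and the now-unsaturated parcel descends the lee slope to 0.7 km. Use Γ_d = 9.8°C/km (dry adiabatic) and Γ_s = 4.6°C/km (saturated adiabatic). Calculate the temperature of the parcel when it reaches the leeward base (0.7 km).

37.3°C

400 → 2100 m (dry, 9.8°C/km): ΔT = -9.8 × 1.7 = -16.66°C → T = 12.14°C
2100 → 4300 m (saturated, 4.6°C/km): ΔT = -4.6 × 2.2 = -10.12°C → T = 2.02°C
4300 → 700 m (dry descent, 9.8°C/km): ΔT = +9.8 × 3.6 = +35.28°C → T = 37.3°C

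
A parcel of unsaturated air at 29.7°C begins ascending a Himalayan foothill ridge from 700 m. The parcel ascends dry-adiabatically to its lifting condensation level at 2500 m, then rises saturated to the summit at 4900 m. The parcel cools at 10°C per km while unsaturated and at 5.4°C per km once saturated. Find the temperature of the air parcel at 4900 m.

Dry to 2500 m: -10 × 1.8 km = -18°C, so T = 11.7°C.
Saturated to 4900 m: -5.4 × 2.4 km = -12.96°C, so T = -1.26°C.

-1.26°C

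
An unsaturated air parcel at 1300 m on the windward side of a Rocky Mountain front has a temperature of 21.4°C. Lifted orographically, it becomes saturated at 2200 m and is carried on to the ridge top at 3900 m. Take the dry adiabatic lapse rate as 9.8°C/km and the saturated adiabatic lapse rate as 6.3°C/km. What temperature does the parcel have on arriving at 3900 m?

1.87°C

Dry to 2200 m: -9.8 × 0.9 km = -8.82°C, so T = 12.58°C.
Saturated to 3900 m: -6.3 × 1.7 km = -10.71°C, so T = 1.87°C.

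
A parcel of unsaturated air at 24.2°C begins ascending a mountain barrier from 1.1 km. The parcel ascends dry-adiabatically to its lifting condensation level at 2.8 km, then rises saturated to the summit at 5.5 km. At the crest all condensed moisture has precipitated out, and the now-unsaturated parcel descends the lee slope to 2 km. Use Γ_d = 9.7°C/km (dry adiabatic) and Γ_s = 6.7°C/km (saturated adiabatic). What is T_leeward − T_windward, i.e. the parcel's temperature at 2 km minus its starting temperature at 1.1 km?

-0.63°C

1100 → 2800 m (dry, 9.7°C/km): ΔT = -9.7 × 1.7 = -16.49°C → T = 7.71°C
2800 → 5500 m (saturated, 6.7°C/km): ΔT = -6.7 × 2.7 = -18.09°C → T = -10.38°C
5500 → 2000 m (dry descent, 9.7°C/km): ΔT = +9.7 × 3.5 = +33.95°C → T = 23.57°C
Net change vs windward start: 23.57 − 24.2 = -0.63°C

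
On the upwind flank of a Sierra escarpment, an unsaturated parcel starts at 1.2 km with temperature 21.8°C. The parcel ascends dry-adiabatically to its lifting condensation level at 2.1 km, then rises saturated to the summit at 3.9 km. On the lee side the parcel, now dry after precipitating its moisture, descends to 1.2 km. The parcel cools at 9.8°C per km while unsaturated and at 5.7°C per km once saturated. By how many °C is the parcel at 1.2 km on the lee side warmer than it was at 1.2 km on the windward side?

Dry to 2100 m: -9.8 × 0.9 km = -8.82°C, so T = 12.98°C.
Saturated to 3900 m: -5.7 × 1.8 km = -10.26°C, so T = 2.72°C.
Dry descent to 1200 m: +9.8 × 2.7 km = +26.46°C, so T = 29.18°C.
Net change vs windward start: 29.18 − 21.8 = +7.38°C

+7.38°C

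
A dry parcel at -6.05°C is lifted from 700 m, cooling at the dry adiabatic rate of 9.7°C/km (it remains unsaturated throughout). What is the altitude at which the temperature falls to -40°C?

Height above start = (-6.05 − (-40)) / 9.7 = 3.5 km
Altitude = 700 m + 3500 m = 4200 m

4200 m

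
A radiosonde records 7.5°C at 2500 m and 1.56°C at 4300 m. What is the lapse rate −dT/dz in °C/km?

Γ = −ΔT/Δz = (7.5 − 1.56) / (4300 − 2500) m
  = 5.94°C / 1.8 km = 3.3°C/km

3.3°C/km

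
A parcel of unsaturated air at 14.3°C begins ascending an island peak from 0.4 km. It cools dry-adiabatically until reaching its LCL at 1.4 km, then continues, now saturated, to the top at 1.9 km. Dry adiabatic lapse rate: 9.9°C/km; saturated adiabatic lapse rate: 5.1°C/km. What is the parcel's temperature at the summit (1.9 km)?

1.85°C

400 → 1400 m (dry, 9.9°C/km): ΔT = -9.9 × 1 = -9.9°C → T = 4.4°C
1400 → 1900 m (saturated, 5.1°C/km): ΔT = -5.1 × 0.5 = -2.55°C → T = 1.85°C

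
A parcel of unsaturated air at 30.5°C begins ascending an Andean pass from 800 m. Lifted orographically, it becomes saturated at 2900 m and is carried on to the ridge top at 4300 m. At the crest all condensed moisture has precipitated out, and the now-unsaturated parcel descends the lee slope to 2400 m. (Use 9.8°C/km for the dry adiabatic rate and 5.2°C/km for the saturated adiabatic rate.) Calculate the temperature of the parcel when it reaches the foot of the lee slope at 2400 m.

Dry to 2900 m: -9.8 × 2.1 km = -20.58°C, so T = 9.92°C.
Saturated to 4300 m: -5.2 × 1.4 km = -7.28°C, so T = 2.64°C.
Dry descent to 2400 m: +9.8 × 1.9 km = +18.62°C, so T = 21.26°C.

21.26°C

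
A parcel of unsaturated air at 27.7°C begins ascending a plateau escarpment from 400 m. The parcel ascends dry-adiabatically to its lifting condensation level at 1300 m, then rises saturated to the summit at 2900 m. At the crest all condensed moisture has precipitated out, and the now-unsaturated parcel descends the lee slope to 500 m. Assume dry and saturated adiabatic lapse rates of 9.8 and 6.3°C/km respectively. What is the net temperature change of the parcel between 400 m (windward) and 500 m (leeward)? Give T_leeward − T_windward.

400 → 1300 m (dry, 9.8°C/km): ΔT = -9.8 × 0.9 = -8.82°C → T = 18.88°C
1300 → 2900 m (saturated, 6.3°C/km): ΔT = -6.3 × 1.6 = -10.08°C → T = 8.8°C
2900 → 500 m (dry descent, 9.8°C/km): ΔT = +9.8 × 2.4 = +23.52°C → T = 32.32°C
Net change vs windward start: 32.32 − 27.7 = +4.62°C

+4.62°C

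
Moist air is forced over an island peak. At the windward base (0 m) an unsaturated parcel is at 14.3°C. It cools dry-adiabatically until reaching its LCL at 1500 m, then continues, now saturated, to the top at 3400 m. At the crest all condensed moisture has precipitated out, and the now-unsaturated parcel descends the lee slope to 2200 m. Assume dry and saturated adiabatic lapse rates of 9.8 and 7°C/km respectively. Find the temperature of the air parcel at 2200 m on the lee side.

-1.94°C

0 → 1500 m (dry, 9.8°C/km): ΔT = -9.8 × 1.5 = -14.7°C → T = -0.4°C
1500 → 3400 m (saturated, 7°C/km): ΔT = -7 × 1.9 = -13.3°C → T = -13.7°C
3400 → 2200 m (dry descent, 9.8°C/km): ΔT = +9.8 × 1.2 = +11.76°C → T = -1.94°C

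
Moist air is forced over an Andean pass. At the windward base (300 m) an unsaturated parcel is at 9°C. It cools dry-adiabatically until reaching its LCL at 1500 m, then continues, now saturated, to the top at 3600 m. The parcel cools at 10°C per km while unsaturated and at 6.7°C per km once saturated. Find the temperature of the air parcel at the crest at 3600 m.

-17.07°C

Dry to 1500 m: -10 × 1.2 km = -12°C, so T = -3°C.
Saturated to 3600 m: -6.7 × 2.1 km = -14.07°C, so T = -17.07°C.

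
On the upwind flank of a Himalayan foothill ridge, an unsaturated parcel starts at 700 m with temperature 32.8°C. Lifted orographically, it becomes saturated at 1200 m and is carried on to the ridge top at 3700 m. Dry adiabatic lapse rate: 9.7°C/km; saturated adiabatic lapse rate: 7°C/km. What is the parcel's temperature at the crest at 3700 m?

10.45°C

From 700 m to 1200 m (dry): cools by 9.7 × 0.5 = 4.85°C, giving 27.95°C.
From 1200 m to 3700 m (saturated): cools by 7 × 2.5 = 17.5°C, giving 10.45°C.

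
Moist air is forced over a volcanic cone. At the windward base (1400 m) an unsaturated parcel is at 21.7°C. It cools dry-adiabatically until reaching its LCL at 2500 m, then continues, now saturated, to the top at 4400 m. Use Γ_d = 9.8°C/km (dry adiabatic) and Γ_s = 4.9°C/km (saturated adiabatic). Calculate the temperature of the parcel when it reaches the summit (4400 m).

1.61°C

1400 → 2500 m (dry, 9.8°C/km): ΔT = -9.8 × 1.1 = -10.78°C → T = 10.92°C
2500 → 4400 m (saturated, 4.9°C/km): ΔT = -4.9 × 1.9 = -9.31°C → T = 1.61°C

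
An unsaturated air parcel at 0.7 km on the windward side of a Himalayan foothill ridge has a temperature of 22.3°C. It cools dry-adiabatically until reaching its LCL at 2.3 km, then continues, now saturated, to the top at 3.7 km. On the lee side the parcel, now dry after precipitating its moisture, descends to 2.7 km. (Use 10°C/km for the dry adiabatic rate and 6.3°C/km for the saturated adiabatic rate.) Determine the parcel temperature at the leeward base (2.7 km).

7.48°C

Dry to 2300 m: -10 × 1.6 km = -16°C, so T = 6.3°C.
Saturated to 3700 m: -6.3 × 1.4 km = -8.82°C, so T = -2.52°C.
Dry descent to 2700 m: +10 × 1 km = +10°C, so T = 7.48°C.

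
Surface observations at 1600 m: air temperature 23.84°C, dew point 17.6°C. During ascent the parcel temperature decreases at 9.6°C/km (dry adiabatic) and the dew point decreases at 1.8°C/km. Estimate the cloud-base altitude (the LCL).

2400 m

T and T_d converge at 9.6 − 1.8 = 7.8°C per km
Height above start = (23.84 − 17.6) / 7.8 = 0.8 km
LCL altitude = 1600 m + 800 m = 2400 m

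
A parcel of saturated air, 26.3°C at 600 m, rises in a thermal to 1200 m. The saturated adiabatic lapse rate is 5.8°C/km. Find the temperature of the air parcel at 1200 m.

600–1200 m, saturated adiabatic: Δz = 0.6 km ⇒ ΔT = -3.48°C; T = 22.82°C

22.82°C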